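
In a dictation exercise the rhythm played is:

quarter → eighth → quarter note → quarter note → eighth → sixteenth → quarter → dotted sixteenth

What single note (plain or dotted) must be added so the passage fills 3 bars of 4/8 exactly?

dotted sixteenth note

3 bars of 4/8 = 48 thirty-second notes.
Convert each value to thirty-second notes: quarter = 8; eighth = 4; quarter note = 8; quarter note = 8; eighth = 4; sixteenth = 2; quarter = 8; dotted sixteenth = 3.
Adding: 8 + 4 + 8 + 8 + 4 + 2 + 8 + 3 = 45.
Remaining: 48 − 45 = 3 thirty-second notes, which is a dotted sixteenth note.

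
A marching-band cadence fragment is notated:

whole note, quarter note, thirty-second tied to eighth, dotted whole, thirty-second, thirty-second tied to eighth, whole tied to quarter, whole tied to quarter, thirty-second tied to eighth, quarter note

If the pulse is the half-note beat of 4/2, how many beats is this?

One half-note beat = 16 thirty-second notes.
In thirty-second notes: whole note = 32; quarter note = 8; thirty-second tied to eighth (thirty-second + eighth) = 5; dotted whole = 48; thirty-second = 1; thirty-second tied to eighth (thirty-second + eighth) = 5; whole tied to quarter (whole + quarter) = 40; whole tied to quarter (whole + quarter) = 40; thirty-second tied to eighth (thirty-second + eighth) = 5; quarter note = 8.
Altogether 32 + 8 + 5 + 48 + 1 + 5 + 40 + 40 + 5 + 8 = 192.
192 ÷ 16 = 12 beats.

12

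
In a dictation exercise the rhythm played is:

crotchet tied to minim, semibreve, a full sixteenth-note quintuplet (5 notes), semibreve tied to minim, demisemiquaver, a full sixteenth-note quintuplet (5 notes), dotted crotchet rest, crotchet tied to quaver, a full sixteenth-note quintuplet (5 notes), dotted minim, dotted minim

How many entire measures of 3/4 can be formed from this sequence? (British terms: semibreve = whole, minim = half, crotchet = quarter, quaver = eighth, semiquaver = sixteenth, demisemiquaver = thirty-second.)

8

One bar of 3/4 = 24 thirty-second notes.
Express everything in thirty-second notes: crotchet tied to minim (crotchet + minim) = 24; semibreve = 32; a full sixteenth-note quintuplet (5 notes) (five quintuplet sixteenths span one quarter) = 8; semibreve tied to minim (semibreve + minim) = 48; demisemiquaver = 1; a full sixteenth-note quintuplet (5 notes) (five quintuplet sixteenths span one quarter) = 8; dotted crotchet rest = 12; crotchet tied to quaver (crotchet + quaver) = 12; a full sixteenth-note quintuplet (5 notes) (five quintuplet sixteenths span one quarter) = 8; dotted minim = 24; dotted minim = 24.
Sum: 24 + 32 + 8 + 48 + 1 + 8 + 12 + 12 + 8 + 24 + 24 = 201.
201 ÷ 24 = 8 complete bars with 9 left over.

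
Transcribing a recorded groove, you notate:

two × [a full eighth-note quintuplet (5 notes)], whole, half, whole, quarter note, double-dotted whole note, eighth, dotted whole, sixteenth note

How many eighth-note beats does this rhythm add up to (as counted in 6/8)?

One eighth-note beat = 2 sixteenth notes.
Each duration in sixteenth notes: a full eighth-note quintuplet (5 notes) (five quintuplet eighths span one half) = 8; a full eighth-note quintuplet (5 notes) (five quintuplet eighths span one half) = 8; whole = 16; half = 8; whole = 16; quarter note = 4; double-dotted whole note = 28; eighth = 2; dotted whole = 24; sixteenth note = 1.
Total: 8 + 8 + 16 + 8 + 16 + 4 + 28 + 2 + 24 + 1 = 115.
115 ÷ 2 = 57.5 beats.

57.5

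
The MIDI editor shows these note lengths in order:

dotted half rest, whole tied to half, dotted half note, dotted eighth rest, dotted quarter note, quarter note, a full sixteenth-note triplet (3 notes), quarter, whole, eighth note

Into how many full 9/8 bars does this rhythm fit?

One bar of 9/8 = 18 sixteenth notes.
Express everything in sixteenth notes: dotted half rest = 12; whole tied to half (whole + half) = 24; dotted half note = 12; dotted eighth rest = 3; dotted quarter note = 6; quarter note = 4; a full sixteenth-note triplet (3 notes) (three triplet sixteenths span one eighth) = 2; quarter = 4; whole = 16; eighth note = 2.
Adding: 12 + 24 + 12 + 3 + 6 + 4 + 2 + 4 + 16 + 2 = 85.
85 ÷ 18 = 4 complete bars with 13 left over.

4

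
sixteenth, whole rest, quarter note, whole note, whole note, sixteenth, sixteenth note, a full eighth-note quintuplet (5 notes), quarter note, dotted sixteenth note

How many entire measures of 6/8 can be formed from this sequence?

5

One bar of 6/8 = 24 thirty-second notes.
Convert each value to thirty-second notes: sixteenth = 2; whole rest = 32; quarter note = 8; whole note = 32; whole note = 32; sixteenth = 2; sixteenth note = 2; a full eighth-note quintuplet (5 notes) (five quintuplet eighths span one half) = 16; quarter note = 8; dotted sixteenth note = 3.
Adding: 2 + 32 + 8 + 32 + 32 + 2 + 2 + 16 + 8 + 3 = 137.
137 ÷ 24 = 5 complete bars with 17 left over.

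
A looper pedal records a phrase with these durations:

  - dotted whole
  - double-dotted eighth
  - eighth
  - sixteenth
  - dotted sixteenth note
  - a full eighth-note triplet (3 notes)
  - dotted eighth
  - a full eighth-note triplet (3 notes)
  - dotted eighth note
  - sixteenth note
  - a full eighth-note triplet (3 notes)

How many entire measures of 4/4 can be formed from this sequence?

One bar of 4/4 = 32 thirty-second notes.
In thirty-second notes: dotted whole = 48; double-dotted eighth = 7; eighth = 4; sixteenth = 2; dotted sixteenth note = 3; a full eighth-note triplet (3 notes) (three triplet eighths span one quarter) = 8; dotted eighth = 6; a full eighth-note triplet (3 notes) (three triplet eighths span one quarter) = 8; dotted eighth note = 6; sixteenth note = 2; a full eighth-note triplet (3 notes) (three triplet eighths span one quarter) = 8.
Altogether 48 + 7 + 4 + 2 + 3 + 8 + 6 + 8 + 6 + 2 + 8 = 102.
102 ÷ 32 = 3 complete bars with 6 left over.

3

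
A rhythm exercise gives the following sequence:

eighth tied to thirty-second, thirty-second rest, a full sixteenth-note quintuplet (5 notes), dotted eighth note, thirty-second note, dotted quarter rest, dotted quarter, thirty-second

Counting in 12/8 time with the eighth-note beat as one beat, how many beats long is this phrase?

One eighth-note beat = 4 thirty-second notes.
Working in thirty-second notes: eighth tied to thirty-second (eighth + thirty-second) = 5; thirty-second rest = 1; a full sixteenth-note quintuplet (5 notes) (five quintuplet sixteenths span one quarter) = 8; dotted eighth note = 6; thirty-second note = 1; dotted quarter rest = 12; dotted quarter = 12; thirty-second = 1.
Adding: 5 + 1 + 8 + 6 + 1 + 12 + 12 + 1 = 46.
46 ÷ 4 = 11.5 beats.

11.5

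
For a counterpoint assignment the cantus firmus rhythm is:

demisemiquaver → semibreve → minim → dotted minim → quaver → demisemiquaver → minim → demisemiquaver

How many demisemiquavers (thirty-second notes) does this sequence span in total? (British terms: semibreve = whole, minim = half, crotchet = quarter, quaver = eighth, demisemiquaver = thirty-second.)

Convert each value to thirty-second notes: demisemiquaver = 1; semibreve = 32; minim = 16; dotted minim = 24; quaver = 4; demisemiquaver = 1; minim = 16; demisemiquaver = 1.
Total: 1 + 32 + 16 + 24 + 4 + 1 + 16 + 1 = 95 thirty-second notes.

95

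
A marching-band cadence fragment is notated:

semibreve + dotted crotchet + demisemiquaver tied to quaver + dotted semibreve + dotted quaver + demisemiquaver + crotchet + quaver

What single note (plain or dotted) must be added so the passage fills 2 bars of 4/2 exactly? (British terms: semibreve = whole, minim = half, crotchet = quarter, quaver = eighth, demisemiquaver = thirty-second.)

2 bars of 4/2 = 128 thirty-second notes.
Convert each value to thirty-second notes: semibreve = 32; dotted crotchet = 12; demisemiquaver tied to quaver (demisemiquaver + quaver) = 5; dotted semibreve = 48; dotted quaver = 6; demisemiquaver = 1; crotchet = 8; quaver = 4.
Altogether 32 + 12 + 5 + 48 + 6 + 1 + 8 + 4 = 116.
Remaining: 128 − 116 = 12 thirty-second notes, which is a dotted quarter note.

dotted quarter note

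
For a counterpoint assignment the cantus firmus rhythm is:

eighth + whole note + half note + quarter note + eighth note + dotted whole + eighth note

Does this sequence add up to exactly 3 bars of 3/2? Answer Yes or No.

One bar of 3/2 = 12 eighth notes, so 3 bars = 36.
Express everything in eighth notes: eighth = 1; whole note = 8; half note = 4; quarter note = 2; eighth note = 1; dotted whole = 12; eighth note = 1.
Altogether 1 + 8 + 4 + 2 + 1 + 12 + 1 = 29.
29 falls short of 36, so the answer is No.

No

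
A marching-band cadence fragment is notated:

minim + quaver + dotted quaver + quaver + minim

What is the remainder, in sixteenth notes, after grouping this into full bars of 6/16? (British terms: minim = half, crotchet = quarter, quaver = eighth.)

5

One bar of 6/16 = 6 sixteenth notes.
Working in sixteenth notes: minim = 8; quaver = 2; dotted quaver = 3; quaver = 2; minim = 8.
Sum: 8 + 2 + 3 + 2 + 8 = 23.
23 ÷ 6 = 3 complete bars with 5 sixteenth notes remaining.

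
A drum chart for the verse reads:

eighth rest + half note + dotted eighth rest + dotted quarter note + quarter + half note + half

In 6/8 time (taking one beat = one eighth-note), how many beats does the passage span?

19.5

One eighth-note beat = 2 sixteenth notes.
Convert each value to sixteenth notes: eighth rest = 2; half note = 8; dotted eighth rest = 3; dotted quarter note = 6; quarter = 4; half note = 8; half = 8.
Adding: 2 + 8 + 3 + 6 + 4 + 8 + 8 = 39.
39 ÷ 2 = 19.5 beats.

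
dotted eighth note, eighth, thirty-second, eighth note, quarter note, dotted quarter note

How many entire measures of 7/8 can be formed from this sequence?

One bar of 7/8 = 28 thirty-second notes.
Express everything in thirty-second notes: dotted eighth note = 6; eighth = 4; thirty-second = 1; eighth note = 4; quarter note = 8; dotted quarter note = 12.
Total: 6 + 4 + 1 + 4 + 8 + 12 = 35.
35 ÷ 28 = 1 complete bar with 7 left over.

1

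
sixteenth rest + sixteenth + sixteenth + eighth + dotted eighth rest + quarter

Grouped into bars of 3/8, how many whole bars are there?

2

One bar of 3/8 = 6 sixteenth notes.
Working in sixteenth notes: sixteenth rest = 1; sixteenth = 1; sixteenth = 1; eighth = 2; dotted eighth rest = 3; quarter = 4.
Sum: 1 + 1 + 1 + 2 + 3 + 4 = 12.
12 ÷ 6 = 2 complete bars with 0 left over.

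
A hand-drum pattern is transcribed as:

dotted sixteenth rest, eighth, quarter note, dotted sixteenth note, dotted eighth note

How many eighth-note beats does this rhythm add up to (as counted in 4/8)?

One eighth-note beat = 4 thirty-second notes.
Each duration in thirty-second notes: dotted sixteenth rest = 3; eighth = 4; quarter note = 8; dotted sixteenth note = 3; dotted eighth note = 6.
Adding: 3 + 4 + 8 + 3 + 6 = 24.
24 ÷ 4 = 6 beats.

6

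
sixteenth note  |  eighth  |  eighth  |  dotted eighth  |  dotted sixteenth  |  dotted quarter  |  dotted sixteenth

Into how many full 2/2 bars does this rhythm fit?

1

One bar of 2/2 = 32 thirty-second notes.
Working in thirty-second notes: sixteenth note = 2; eighth = 4; eighth = 4; dotted eighth = 6; dotted sixteenth = 3; dotted quarter = 12; dotted sixteenth = 3.
Altogether 2 + 4 + 4 + 6 + 3 + 12 + 3 = 34.
34 ÷ 32 = 1 complete bar with 2 left over.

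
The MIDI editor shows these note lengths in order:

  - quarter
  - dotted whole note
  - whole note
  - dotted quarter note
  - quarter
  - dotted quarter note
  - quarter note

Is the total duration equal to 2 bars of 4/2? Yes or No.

Yes

One bar of 4/2 = 16 eighth notes, so 2 bars = 32.
Convert each value to eighth notes: quarter = 2; dotted whole note = 12; whole note = 8; dotted quarter note = 3; quarter = 2; dotted quarter note = 3; quarter note = 2.
Altogether 2 + 12 + 8 + 3 + 2 + 3 + 2 = 32.
32 equals 32, so the answer is Yes.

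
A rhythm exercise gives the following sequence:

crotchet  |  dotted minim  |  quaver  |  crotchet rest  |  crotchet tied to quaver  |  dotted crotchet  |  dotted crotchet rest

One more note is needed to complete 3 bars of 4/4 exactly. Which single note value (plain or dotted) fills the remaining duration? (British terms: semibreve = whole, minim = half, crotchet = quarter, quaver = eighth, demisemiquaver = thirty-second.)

3 bars of 4/4 = 24 eighth notes.
Working in eighth notes: crotchet = 2; dotted minim = 6; quaver = 1; crotchet rest = 2; crotchet tied to quaver (crotchet + quaver) = 3; dotted crotchet = 3; dotted crotchet rest = 3.
Sum: 2 + 6 + 1 + 2 + 3 + 3 + 3 = 20.
Remaining: 24 − 20 = 4 eighth notes, which is a half note.

half note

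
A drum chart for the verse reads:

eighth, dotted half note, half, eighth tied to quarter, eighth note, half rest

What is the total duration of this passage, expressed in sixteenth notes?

38

Working in sixteenth notes: eighth = 2; dotted half note = 12; half = 8; eighth tied to quarter (eighth + quarter) = 6; eighth note = 2; half rest = 8.
Total: 2 + 12 + 8 + 6 + 2 + 8 = 38 sixteenth notes.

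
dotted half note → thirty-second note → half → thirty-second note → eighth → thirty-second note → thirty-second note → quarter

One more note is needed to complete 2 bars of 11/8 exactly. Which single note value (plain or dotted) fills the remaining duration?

2 bars of 11/8 = 88 thirty-second notes.
Express everything in thirty-second notes: dotted half note = 24; thirty-second note = 1; half = 16; thirty-second note = 1; eighth = 4; thirty-second note = 1; thirty-second note = 1; quarter = 8.
Altogether 24 + 1 + 16 + 1 + 4 + 1 + 1 + 8 = 56.
Remaining: 88 − 56 = 32 thirty-second notes, which is a whole note.

whole note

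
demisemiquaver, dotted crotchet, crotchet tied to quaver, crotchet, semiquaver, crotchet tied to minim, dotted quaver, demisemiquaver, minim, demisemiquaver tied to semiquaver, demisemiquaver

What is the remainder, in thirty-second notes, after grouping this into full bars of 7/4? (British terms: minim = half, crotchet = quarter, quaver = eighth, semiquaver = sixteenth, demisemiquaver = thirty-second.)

30

One bar of 7/4 = 56 thirty-second notes.
Each duration in thirty-second notes: demisemiquaver = 1; dotted crotchet = 12; crotchet tied to quaver (crotchet + quaver) = 12; crotchet = 8; semiquaver = 2; crotchet tied to minim (crotchet + minim) = 24; dotted quaver = 6; demisemiquaver = 1; minim = 16; demisemiquaver tied to semiquaver (demisemiquaver + semiquaver) = 3; demisemiquaver = 1.
Sum: 1 + 12 + 12 + 8 + 2 + 24 + 6 + 1 + 16 + 3 + 1 = 86.
86 ÷ 56 = 1 complete bar with 30 thirty-second notes remaining.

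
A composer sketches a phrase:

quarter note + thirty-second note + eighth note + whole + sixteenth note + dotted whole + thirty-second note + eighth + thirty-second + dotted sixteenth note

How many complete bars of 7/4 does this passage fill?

One bar of 7/4 = 56 thirty-second notes.
Working in thirty-second notes: quarter note = 8; thirty-second note = 1; eighth note = 4; whole = 32; sixteenth note = 2; dotted whole = 48; thirty-second note = 1; eighth = 4; thirty-second = 1; dotted sixteenth note = 3.
Adding: 8 + 1 + 4 + 32 + 2 + 48 + 1 + 4 + 1 + 3 = 104.
104 ÷ 56 = 1 complete bar with 48 left over.

1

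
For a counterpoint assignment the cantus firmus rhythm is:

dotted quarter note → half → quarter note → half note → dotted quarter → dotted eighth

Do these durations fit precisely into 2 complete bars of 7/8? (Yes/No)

One bar of 7/8 = 14 sixteenth notes, so 2 bars = 28.
In sixteenth notes: dotted quarter note = 6; half = 8; quarter note = 4; half note = 8; dotted quarter = 6; dotted eighth = 3.
Adding: 6 + 8 + 4 + 8 + 6 + 3 = 35.
35 exceeds 28, so the answer is No.

No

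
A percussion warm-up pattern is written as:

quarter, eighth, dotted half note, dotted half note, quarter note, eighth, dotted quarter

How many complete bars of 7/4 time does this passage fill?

1

One bar of 7/4 = 14 eighth notes.
In eighth notes: quarter = 2; eighth = 1; dotted half note = 6; dotted half note = 6; quarter note = 2; eighth = 1; dotted quarter = 3.
Sum: 2 + 1 + 6 + 6 + 2 + 1 + 3 = 21.
21 ÷ 14 = 1 complete bar with 7 left over.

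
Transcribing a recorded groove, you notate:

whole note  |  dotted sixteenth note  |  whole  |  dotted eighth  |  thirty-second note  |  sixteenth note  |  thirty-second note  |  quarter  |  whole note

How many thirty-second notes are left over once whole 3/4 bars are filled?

21

One bar of 3/4 = 24 thirty-second notes.
Convert each value to thirty-second notes: whole note = 32; dotted sixteenth note = 3; whole = 32; dotted eighth = 6; thirty-second note = 1; sixteenth note = 2; thirty-second note = 1; quarter = 8; whole note = 32.
Altogether 32 + 3 + 32 + 6 + 1 + 2 + 1 + 8 + 32 = 117.
117 ÷ 24 = 4 complete bars with 21 thirty-second notes remaining.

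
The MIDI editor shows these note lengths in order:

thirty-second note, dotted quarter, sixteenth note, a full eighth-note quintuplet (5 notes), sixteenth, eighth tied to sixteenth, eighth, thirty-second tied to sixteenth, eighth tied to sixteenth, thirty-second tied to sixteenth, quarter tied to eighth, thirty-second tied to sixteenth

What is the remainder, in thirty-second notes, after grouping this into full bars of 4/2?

One bar of 4/2 = 64 thirty-second notes.
Working in thirty-second notes: thirty-second note = 1; dotted quarter = 12; sixteenth note = 2; a full eighth-note quintuplet (5 notes) (five quintuplet eighths span one half) = 16; sixteenth = 2; eighth tied to sixteenth (eighth + sixteenth) = 6; eighth = 4; thirty-second tied to sixteenth (thirty-second + sixteenth) = 3; eighth tied to sixteenth (eighth + sixteenth) = 6; thirty-second tied to sixteenth (thirty-second + sixteenth) = 3; quarter tied to eighth (quarter + eighth) = 12; thirty-second tied to sixteenth (thirty-second + sixteenth) = 3.
Sum: 1 + 12 + 2 + 16 + 2 + 6 + 4 + 3 + 6 + 3 + 12 + 3 = 70.
70 ÷ 64 = 1 complete bar with 6 thirty-second notes remaining.

6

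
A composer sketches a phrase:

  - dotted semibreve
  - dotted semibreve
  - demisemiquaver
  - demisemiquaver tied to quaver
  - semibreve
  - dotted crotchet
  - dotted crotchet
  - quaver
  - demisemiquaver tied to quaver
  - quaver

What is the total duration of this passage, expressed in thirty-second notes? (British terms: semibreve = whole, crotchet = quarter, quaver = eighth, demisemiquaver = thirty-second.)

In thirty-second notes: dotted semibreve = 48; dotted semibreve = 48; demisemiquaver = 1; demisemiquaver tied to quaver (demisemiquaver + quaver) = 5; semibreve = 32; dotted crotchet = 12; dotted crotchet = 12; quaver = 4; demisemiquaver tied to quaver (demisemiquaver + quaver) = 5; quaver = 4.
Sum: 48 + 48 + 1 + 5 + 32 + 12 + 12 + 4 + 5 + 4 = 171 thirty-second notes.

171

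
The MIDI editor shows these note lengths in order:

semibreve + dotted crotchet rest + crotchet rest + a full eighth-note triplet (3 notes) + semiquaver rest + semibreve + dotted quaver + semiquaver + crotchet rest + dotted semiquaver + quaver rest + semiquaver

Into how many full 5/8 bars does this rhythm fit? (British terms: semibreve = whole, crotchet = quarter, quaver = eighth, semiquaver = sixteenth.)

One bar of 5/8 = 20 thirty-second notes.
Each duration in thirty-second notes: semibreve = 32; dotted crotchet rest = 12; crotchet rest = 8; a full eighth-note triplet (3 notes) (three triplet eighths span one quarter) = 8; semiquaver rest = 2; semibreve = 32; dotted quaver = 6; semiquaver = 2; crotchet rest = 8; dotted semiquaver = 3; quaver rest = 4; semiquaver = 2.
Total: 32 + 12 + 8 + 8 + 2 + 32 + 6 + 2 + 8 + 3 + 4 + 2 = 119.
119 ÷ 20 = 5 complete bars with 19 left over.

5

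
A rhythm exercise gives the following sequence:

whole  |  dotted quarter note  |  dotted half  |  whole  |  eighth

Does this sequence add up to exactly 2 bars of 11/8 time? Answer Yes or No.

No

One bar of 11/8 = 11 eighth notes, so 2 bars = 22.
Convert each value to eighth notes: whole = 8; dotted quarter note = 3; dotted half = 6; whole = 8; eighth = 1.
Sum: 8 + 3 + 6 + 8 + 1 = 26.
26 exceeds 22, so the answer is No.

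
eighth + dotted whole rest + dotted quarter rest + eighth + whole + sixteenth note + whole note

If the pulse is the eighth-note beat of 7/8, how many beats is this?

One eighth-note beat = 2 sixteenth notes.
In sixteenth notes: eighth = 2; dotted whole rest = 24; dotted quarter rest = 6; eighth = 2; whole = 16; sixteenth note = 1; whole note = 16.
Altogether 2 + 24 + 6 + 2 + 16 + 1 + 16 = 67.
67 ÷ 2 = 33.5 beats.

33.5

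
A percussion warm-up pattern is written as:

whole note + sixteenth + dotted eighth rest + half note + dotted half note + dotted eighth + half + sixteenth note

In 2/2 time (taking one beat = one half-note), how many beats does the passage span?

One half-note beat = 8 sixteenth notes.
Convert each value to sixteenth notes: whole note = 16; sixteenth = 1; dotted eighth rest = 3; half note = 8; dotted half note = 12; dotted eighth = 3; half = 8; sixteenth note = 1.
Total: 16 + 1 + 3 + 8 + 12 + 3 + 8 + 1 = 52.
52 ÷ 8 = 6.5 beats.

6.5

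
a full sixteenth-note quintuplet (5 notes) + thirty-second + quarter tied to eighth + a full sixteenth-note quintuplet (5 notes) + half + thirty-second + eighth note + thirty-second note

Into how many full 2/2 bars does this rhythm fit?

1

One bar of 2/2 = 32 thirty-second notes.
Working in thirty-second notes: a full sixteenth-note quintuplet (5 notes) (five quintuplet sixteenths span one quarter) = 8; thirty-second = 1; quarter tied to eighth (quarter + eighth) = 12; a full sixteenth-note quintuplet (5 notes) (five quintuplet sixteenths span one quarter) = 8; half = 16; thirty-second = 1; eighth note = 4; thirty-second note = 1.
Altogether 8 + 1 + 12 + 8 + 16 + 1 + 4 + 1 = 51.
51 ÷ 32 = 1 complete bar with 19 left over.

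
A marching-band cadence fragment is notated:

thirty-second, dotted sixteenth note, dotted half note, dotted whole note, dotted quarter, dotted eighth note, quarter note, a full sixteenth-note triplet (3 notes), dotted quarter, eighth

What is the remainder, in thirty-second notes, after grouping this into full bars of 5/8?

One bar of 5/8 = 20 thirty-second notes.
Express everything in thirty-second notes: thirty-second = 1; dotted sixteenth note = 3; dotted half note = 24; dotted whole note = 48; dotted quarter = 12; dotted eighth note = 6; quarter note = 8; a full sixteenth-note triplet (3 notes) (three triplet sixteenths span one eighth) = 4; dotted quarter = 12; eighth = 4.
Altogether 1 + 3 + 24 + 48 + 12 + 6 + 8 + 4 + 12 + 4 = 122.
122 ÷ 20 = 6 complete bars with 2 thirty-second notes remaining.

2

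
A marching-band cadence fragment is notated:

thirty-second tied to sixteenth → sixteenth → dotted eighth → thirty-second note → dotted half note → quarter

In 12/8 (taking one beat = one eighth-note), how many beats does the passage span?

11

One eighth-note beat = 4 thirty-second notes.
In thirty-second notes: thirty-second tied to sixteenth (thirty-second + sixteenth) = 3; sixteenth = 2; dotted eighth = 6; thirty-second note = 1; dotted half note = 24; quarter = 8.
Adding: 3 + 2 + 6 + 1 + 24 + 8 = 44.
44 ÷ 4 = 11 beats.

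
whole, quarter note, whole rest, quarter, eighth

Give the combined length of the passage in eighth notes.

Convert each value to eighth notes: whole = 8; quarter note = 2; whole rest = 8; quarter = 2; eighth = 1.
Altogether 8 + 2 + 8 + 2 + 1 = 21 eighth notes.

21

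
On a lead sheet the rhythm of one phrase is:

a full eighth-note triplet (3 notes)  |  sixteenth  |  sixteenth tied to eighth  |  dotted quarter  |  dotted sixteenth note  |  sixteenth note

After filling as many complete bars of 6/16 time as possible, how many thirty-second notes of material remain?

One bar of 6/16 = 12 thirty-second notes.
Convert each value to thirty-second notes: a full eighth-note triplet (3 notes) (three triplet eighths span one quarter) = 8; sixteenth = 2; sixteenth tied to eighth (sixteenth + eighth) = 6; dotted quarter = 12; dotted sixteenth note = 3; sixteenth note = 2.
Sum: 8 + 2 + 6 + 12 + 3 + 2 = 33.
33 ÷ 12 = 2 complete bars with 9 thirty-second notes remaining.

9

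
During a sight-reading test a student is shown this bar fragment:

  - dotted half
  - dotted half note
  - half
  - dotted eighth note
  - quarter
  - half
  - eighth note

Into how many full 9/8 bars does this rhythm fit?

One bar of 9/8 = 18 sixteenth notes.
Express everything in sixteenth notes: dotted half = 12; dotted half note = 12; half = 8; dotted eighth note = 3; quarter = 4; half = 8; eighth note = 2.
Total: 12 + 12 + 8 + 3 + 4 + 8 + 2 = 49.
49 ÷ 18 = 2 complete bars with 13 left over.

2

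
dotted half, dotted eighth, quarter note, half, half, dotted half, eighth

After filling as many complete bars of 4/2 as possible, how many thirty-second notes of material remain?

34

One bar of 4/2 = 32 sixteenth notes.
In sixteenth notes: dotted half = 12; dotted eighth = 3; quarter note = 4; half = 8; half = 8; dotted half = 12; eighth = 2.
Total: 12 + 3 + 4 + 8 + 8 + 12 + 2 = 49.
49 ÷ 32 = 1 complete bar with 17 sixteenth notes remaining = 34 thirty-second notes.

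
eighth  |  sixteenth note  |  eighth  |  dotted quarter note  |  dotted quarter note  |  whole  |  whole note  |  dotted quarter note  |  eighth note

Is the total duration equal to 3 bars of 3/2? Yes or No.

One bar of 3/2 = 24 sixteenth notes, so 3 bars = 72.
Each duration in sixteenth notes: eighth = 2; sixteenth note = 1; eighth = 2; dotted quarter note = 6; dotted quarter note = 6; whole = 16; whole note = 16; dotted quarter note = 6; eighth note = 2.
Altogether 2 + 1 + 2 + 6 + 6 + 16 + 16 + 6 + 2 = 57.
57 falls short of 72, so the answer is No.

No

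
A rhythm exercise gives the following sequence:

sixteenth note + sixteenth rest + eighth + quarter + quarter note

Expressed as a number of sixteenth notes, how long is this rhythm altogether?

In sixteenth notes: sixteenth note = 1; sixteenth rest = 1; eighth = 2; quarter = 4; quarter note = 4.
Sum: 1 + 1 + 2 + 4 + 4 = 12 sixteenth notes.

12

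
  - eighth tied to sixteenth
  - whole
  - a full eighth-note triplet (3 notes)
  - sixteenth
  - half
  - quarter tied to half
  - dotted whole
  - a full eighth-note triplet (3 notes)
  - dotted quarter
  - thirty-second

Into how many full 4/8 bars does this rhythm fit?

One bar of 4/8 = 16 thirty-second notes.
Working in thirty-second notes: eighth tied to sixteenth (eighth + sixteenth) = 6; whole = 32; a full eighth-note triplet (3 notes) (three triplet eighths span one quarter) = 8; sixteenth = 2; half = 16; quarter tied to half (quarter + half) = 24; dotted whole = 48; a full eighth-note triplet (3 notes) (three triplet eighths span one quarter) = 8; dotted quarter = 12; thirty-second = 1.
Adding: 6 + 32 + 8 + 2 + 16 + 24 + 48 + 8 + 12 + 1 = 157.
157 ÷ 16 = 9 complete bars with 13 left over.

9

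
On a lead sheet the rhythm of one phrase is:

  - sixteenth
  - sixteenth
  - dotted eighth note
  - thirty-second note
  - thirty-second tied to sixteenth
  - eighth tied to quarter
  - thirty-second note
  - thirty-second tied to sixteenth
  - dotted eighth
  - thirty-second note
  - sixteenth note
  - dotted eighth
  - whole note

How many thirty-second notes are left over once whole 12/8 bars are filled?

29

One bar of 12/8 = 48 thirty-second notes.
Express everything in thirty-second notes: sixteenth = 2; sixteenth = 2; dotted eighth note = 6; thirty-second note = 1; thirty-second tied to sixteenth (thirty-second + sixteenth) = 3; eighth tied to quarter (eighth + quarter) = 12; thirty-second note = 1; thirty-second tied to sixteenth (thirty-second + sixteenth) = 3; dotted eighth = 6; thirty-second note = 1; sixteenth note = 2; dotted eighth = 6; whole note = 32.
Total: 2 + 2 + 6 + 1 + 3 + 12 + 1 + 3 + 6 + 1 + 2 + 6 + 32 = 77.
77 ÷ 48 = 1 complete bar with 29 thirty-second notes remaining.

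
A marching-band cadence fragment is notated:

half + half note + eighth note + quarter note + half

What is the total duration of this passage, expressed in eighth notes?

Express everything in eighth notes: half = 4; half note = 4; eighth note = 1; quarter note = 2; half = 4.
Altogether 4 + 4 + 1 + 2 + 4 = 15 eighth notes.

15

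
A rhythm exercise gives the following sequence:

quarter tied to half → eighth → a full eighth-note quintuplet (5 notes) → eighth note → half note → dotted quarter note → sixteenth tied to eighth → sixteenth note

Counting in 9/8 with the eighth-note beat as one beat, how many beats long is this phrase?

One eighth-note beat = 2 sixteenth notes.
In sixteenth notes: quarter tied to half (quarter + half) = 12; eighth = 2; a full eighth-note quintuplet (5 notes) (five quintuplet eighths span one half) = 8; eighth note = 2; half note = 8; dotted quarter note = 6; sixteenth tied to eighth (sixteenth + eighth) = 3; sixteenth note = 1.
Altogether 12 + 2 + 8 + 2 + 8 + 6 + 3 + 1 = 42.
42 ÷ 2 = 21 beats.

21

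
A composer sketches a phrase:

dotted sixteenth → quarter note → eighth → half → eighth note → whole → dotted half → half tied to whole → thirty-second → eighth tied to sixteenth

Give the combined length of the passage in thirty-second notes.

Each duration in thirty-second notes: dotted sixteenth = 3; quarter note = 8; eighth = 4; half = 16; eighth note = 4; whole = 32; dotted half = 24; half tied to whole (half + whole) = 48; thirty-second = 1; eighth tied to sixteenth (eighth + sixteenth) = 6.
Total: 3 + 8 + 4 + 16 + 4 + 32 + 24 + 48 + 1 + 6 = 146 thirty-second notes.

146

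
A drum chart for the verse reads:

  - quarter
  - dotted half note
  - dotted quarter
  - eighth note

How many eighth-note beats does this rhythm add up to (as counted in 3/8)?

One eighth-note beat = 2 sixteenth notes.
Each duration in sixteenth notes: quarter = 4; dotted half note = 12; dotted quarter = 6; eighth note = 2.
Adding: 4 + 12 + 6 + 2 = 24.
24 ÷ 2 = 12 beats.

12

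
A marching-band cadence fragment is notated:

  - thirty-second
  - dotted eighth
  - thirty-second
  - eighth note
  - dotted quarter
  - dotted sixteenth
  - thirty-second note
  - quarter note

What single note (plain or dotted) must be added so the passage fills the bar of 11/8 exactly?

quarter note

The bar of 11/8 = 44 thirty-second notes.
Working in thirty-second notes: thirty-second = 1; dotted eighth = 6; thirty-second = 1; eighth note = 4; dotted quarter = 12; dotted sixteenth = 3; thirty-second note = 1; quarter note = 8.
Sum: 1 + 6 + 1 + 4 + 12 + 3 + 1 + 8 = 36.
Remaining: 44 − 36 = 8 thirty-second notes, which is a quarter note.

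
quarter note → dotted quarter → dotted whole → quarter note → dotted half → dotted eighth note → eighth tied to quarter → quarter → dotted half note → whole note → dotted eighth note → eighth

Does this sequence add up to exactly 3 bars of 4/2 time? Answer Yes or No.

One bar of 4/2 = 32 sixteenth notes, so 3 bars = 96.
Express everything in sixteenth notes: quarter note = 4; dotted quarter = 6; dotted whole = 24; quarter note = 4; dotted half = 12; dotted eighth note = 3; eighth tied to quarter (eighth + quarter) = 6; quarter = 4; dotted half note = 12; whole note = 16; dotted eighth note = 3; eighth = 2.
Adding: 4 + 6 + 24 + 4 + 12 + 3 + 6 + 4 + 12 + 16 + 3 + 2 = 96.
96 equals 96, so the answer is Yes.

Yes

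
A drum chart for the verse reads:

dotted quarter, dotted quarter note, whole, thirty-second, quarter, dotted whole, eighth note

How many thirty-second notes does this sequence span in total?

117

Convert each value to thirty-second notes: dotted quarter = 12; dotted quarter note = 12; whole = 32; thirty-second = 1; quarter = 8; dotted whole = 48; eighth note = 4.
Adding: 12 + 12 + 32 + 1 + 8 + 48 + 4 = 117 thirty-second notes.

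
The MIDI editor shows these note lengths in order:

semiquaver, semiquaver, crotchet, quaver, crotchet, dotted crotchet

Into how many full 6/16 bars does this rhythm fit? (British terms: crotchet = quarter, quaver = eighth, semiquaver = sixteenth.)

One bar of 6/16 = 6 sixteenth notes.
Express everything in sixteenth notes: semiquaver = 1; semiquaver = 1; crotchet = 4; quaver = 2; crotchet = 4; dotted crotchet = 6.
Altogether 1 + 1 + 4 + 2 + 4 + 6 = 18.
18 ÷ 6 = 3 complete bars with 0 left over.

3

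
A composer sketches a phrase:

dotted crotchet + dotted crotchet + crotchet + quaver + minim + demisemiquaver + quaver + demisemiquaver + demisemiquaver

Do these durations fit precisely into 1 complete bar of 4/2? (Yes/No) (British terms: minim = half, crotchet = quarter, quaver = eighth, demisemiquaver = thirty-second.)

No

One bar of 4/2 = 64 thirty-second notes.
Convert each value to thirty-second notes: dotted crotchet = 12; dotted crotchet = 12; crotchet = 8; quaver = 4; minim = 16; demisemiquaver = 1; quaver = 4; demisemiquaver = 1; demisemiquaver = 1.
Sum: 12 + 12 + 8 + 4 + 16 + 1 + 4 + 1 + 1 = 59.
59 falls short of 64, so the answer is No.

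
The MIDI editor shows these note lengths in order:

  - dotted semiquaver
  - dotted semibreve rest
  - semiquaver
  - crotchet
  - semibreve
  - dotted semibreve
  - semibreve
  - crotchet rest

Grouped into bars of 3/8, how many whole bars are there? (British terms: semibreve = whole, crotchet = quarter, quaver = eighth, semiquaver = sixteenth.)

One bar of 3/8 = 12 thirty-second notes.
Working in thirty-second notes: dotted semiquaver = 3; dotted semibreve rest = 48; semiquaver = 2; crotchet = 8; semibreve = 32; dotted semibreve = 48; semibreve = 32; crotchet rest = 8.
Adding: 3 + 48 + 2 + 8 + 32 + 48 + 32 + 8 = 181.
181 ÷ 12 = 15 complete bars with 1 left over.

15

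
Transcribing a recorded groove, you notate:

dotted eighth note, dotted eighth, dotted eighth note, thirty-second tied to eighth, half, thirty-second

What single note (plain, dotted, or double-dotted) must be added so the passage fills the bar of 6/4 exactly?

The bar of 6/4 = 48 thirty-second notes.
In thirty-second notes: dotted eighth note = 6; dotted eighth = 6; dotted eighth note = 6; thirty-second tied to eighth (thirty-second + eighth) = 5; half = 16; thirty-second = 1.
Sum: 6 + 6 + 6 + 5 + 16 + 1 = 40.
Remaining: 48 − 40 = 8 thirty-second notes, which is a quarter note.

quarter note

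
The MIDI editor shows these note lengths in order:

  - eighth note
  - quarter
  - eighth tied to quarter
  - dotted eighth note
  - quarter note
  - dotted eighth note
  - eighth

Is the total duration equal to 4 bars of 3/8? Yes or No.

Yes

One bar of 3/8 = 6 sixteenth notes, so 4 bars = 24.
Working in sixteenth notes: eighth note = 2; quarter = 4; eighth tied to quarter (eighth + quarter) = 6; dotted eighth note = 3; quarter note = 4; dotted eighth note = 3; eighth = 2.
Adding: 2 + 4 + 6 + 3 + 4 + 3 + 2 = 24.
24 equals 24, so the answer is Yes.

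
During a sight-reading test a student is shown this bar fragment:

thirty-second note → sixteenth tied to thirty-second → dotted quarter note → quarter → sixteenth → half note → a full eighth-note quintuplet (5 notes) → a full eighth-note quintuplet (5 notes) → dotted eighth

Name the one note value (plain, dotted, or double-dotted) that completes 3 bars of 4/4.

half note

3 bars of 4/4 = 96 thirty-second notes.
Express everything in thirty-second notes: thirty-second note = 1; sixteenth tied to thirty-second (sixteenth + thirty-second) = 3; dotted quarter note = 12; quarter = 8; sixteenth = 2; half note = 16; a full eighth-note quintuplet (5 notes) (five quintuplet eighths span one half) = 16; a full eighth-note quintuplet (5 notes) (five quintuplet eighths span one half) = 16; dotted eighth = 6.
Adding: 1 + 3 + 12 + 8 + 2 + 16 + 16 + 16 + 6 = 80.
Remaining: 96 − 80 = 16 thirty-second notes, which is a half note.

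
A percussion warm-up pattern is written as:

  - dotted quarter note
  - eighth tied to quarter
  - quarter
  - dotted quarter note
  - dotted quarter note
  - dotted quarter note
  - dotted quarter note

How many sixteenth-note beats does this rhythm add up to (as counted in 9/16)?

40

One sixteenth-note beat = 2 thirty-second notes.
Convert each value to thirty-second notes: dotted quarter note = 12; eighth tied to quarter (eighth + quarter) = 12; quarter = 8; dotted quarter note = 12; dotted quarter note = 12; dotted quarter note = 12; dotted quarter note = 12.
Altogether 12 + 12 + 8 + 12 + 12 + 12 + 12 = 80.
80 ÷ 2 = 40 beats.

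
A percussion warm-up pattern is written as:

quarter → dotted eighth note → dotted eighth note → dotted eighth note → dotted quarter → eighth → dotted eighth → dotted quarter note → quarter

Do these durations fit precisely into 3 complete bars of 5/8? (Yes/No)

No

One bar of 5/8 = 10 sixteenth notes, so 3 bars = 30.
Each duration in sixteenth notes: quarter = 4; dotted eighth note = 3; dotted eighth note = 3; dotted eighth note = 3; dotted quarter = 6; eighth = 2; dotted eighth = 3; dotted quarter note = 6; quarter = 4.
Altogether 4 + 3 + 3 + 3 + 6 + 2 + 3 + 6 + 4 = 34.
34 exceeds 30, so the answer is No.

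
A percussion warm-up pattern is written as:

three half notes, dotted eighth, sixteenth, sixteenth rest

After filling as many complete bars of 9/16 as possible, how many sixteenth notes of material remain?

2

One bar of 9/16 = 9 sixteenth notes.
Convert each value to sixteenth notes: half note = 8; half note = 8; half note = 8; dotted eighth = 3; sixteenth = 1; sixteenth rest = 1.
Total: 8 + 8 + 8 + 3 + 1 + 1 = 29.
29 ÷ 9 = 3 complete bars with 2 sixteenth notes remaining.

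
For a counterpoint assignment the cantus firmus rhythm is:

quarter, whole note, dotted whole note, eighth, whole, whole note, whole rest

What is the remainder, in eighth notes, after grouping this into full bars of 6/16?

2

One bar of 6/16 = 3 eighth notes.
Each duration in eighth notes: quarter = 2; whole note = 8; dotted whole note = 12; eighth = 1; whole = 8; whole note = 8; whole rest = 8.
Total: 2 + 8 + 12 + 1 + 8 + 8 + 8 = 47.
47 ÷ 3 = 15 complete bars with 2 eighth notes remaining.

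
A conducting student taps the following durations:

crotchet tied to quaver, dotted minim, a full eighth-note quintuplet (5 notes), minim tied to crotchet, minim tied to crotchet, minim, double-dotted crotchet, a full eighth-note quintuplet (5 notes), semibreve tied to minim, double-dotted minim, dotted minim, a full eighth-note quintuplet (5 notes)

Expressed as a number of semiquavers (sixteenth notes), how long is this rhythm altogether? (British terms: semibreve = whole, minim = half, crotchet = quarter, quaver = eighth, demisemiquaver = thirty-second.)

131

Working in sixteenth notes: crotchet tied to quaver (crotchet + quaver) = 6; dotted minim = 12; a full eighth-note quintuplet (5 notes) (five quintuplet eighths span one half) = 8; minim tied to crotchet (minim + crotchet) = 12; minim tied to crotchet (minim + crotchet) = 12; minim = 8; double-dotted crotchet = 7; a full eighth-note quintuplet (5 notes) (five quintuplet eighths span one half) = 8; semibreve tied to minim (semibreve + minim) = 24; double-dotted minim = 14; dotted minim = 12; a full eighth-note quintuplet (5 notes) (five quintuplet eighths span one half) = 8.
Altogether 6 + 12 + 8 + 12 + 12 + 8 + 7 + 8 + 24 + 14 + 12 + 8 = 131 sixteenth notes.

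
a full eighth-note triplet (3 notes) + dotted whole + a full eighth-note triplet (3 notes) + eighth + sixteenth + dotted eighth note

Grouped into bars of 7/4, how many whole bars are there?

1

One bar of 7/4 = 28 sixteenth notes.
In sixteenth notes: a full eighth-note triplet (3 notes) (three triplet eighths span one quarter) = 4; dotted whole = 24; a full eighth-note triplet (3 notes) (three triplet eighths span one quarter) = 4; eighth = 2; sixteenth = 1; dotted eighth note = 3.
Altogether 4 + 24 + 4 + 2 + 1 + 3 = 38.
38 ÷ 28 = 1 complete bar with 10 left over.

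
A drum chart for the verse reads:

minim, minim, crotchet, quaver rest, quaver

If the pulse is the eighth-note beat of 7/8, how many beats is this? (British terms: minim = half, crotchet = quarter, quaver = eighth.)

12

One eighth-note beat = 2 sixteenth notes.
Express everything in sixteenth notes: minim = 8; minim = 8; crotchet = 4; quaver rest = 2; quaver = 2.
Total: 8 + 8 + 4 + 2 + 2 = 24.
24 ÷ 2 = 12 beats.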